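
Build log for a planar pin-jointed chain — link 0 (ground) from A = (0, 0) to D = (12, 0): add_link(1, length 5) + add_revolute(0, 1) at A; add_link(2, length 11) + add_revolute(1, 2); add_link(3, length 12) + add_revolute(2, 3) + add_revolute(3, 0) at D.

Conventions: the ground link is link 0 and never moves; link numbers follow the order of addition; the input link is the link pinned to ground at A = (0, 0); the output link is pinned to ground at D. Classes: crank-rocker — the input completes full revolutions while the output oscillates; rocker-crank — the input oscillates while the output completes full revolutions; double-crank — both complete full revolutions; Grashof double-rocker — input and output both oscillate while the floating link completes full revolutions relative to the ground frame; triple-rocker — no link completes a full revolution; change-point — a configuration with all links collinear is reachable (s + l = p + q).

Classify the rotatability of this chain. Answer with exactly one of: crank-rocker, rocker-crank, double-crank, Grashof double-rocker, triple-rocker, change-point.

lengths: ground=12, input=5, coupler=11, output=12
sorted: s=5 (shortest), l=12 (longest), p+q=23
s + l = 17 vs p + q = 23
s + l < p + q (Grashof) with shortest = input link → crank-rocker

crank-rocker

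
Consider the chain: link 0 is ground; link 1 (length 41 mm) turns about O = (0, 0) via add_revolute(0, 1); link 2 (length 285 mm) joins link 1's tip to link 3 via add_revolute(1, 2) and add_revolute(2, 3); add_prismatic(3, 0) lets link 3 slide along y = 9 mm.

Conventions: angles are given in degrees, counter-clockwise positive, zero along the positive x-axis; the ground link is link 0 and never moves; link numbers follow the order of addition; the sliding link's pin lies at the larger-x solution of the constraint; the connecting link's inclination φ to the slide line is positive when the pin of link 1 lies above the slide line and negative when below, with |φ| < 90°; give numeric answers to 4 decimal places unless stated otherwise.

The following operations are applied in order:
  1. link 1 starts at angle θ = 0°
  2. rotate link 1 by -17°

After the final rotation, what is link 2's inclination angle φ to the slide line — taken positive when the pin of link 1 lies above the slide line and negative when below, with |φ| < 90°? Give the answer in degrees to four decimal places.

geometry: r = 41 mm, L = 285 mm, e = 9 mm; θ starts at 0°
rotate link 1 by -17°: θ ← 0° -17° = -17°
h = r sin θ − e = -11.987240 − 9 = -20.987240
sin φ = h / L = -20.987240 / 285 = -0.07363944
φ = arcsin(-0.07363944) = -4.223052°

-4.2231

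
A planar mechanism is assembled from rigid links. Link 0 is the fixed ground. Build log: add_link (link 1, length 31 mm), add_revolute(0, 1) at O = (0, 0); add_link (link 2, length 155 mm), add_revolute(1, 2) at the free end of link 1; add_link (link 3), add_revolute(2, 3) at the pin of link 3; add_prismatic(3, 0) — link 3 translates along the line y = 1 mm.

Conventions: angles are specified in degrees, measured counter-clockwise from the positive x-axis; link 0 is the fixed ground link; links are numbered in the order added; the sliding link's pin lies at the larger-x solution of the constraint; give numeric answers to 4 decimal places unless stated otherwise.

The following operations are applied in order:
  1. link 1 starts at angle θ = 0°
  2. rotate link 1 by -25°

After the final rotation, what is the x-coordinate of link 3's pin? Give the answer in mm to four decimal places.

geometry: r = 31 mm, L = 155 mm, e = 1 mm; θ starts at 0°
rotate link 1 by -25°: θ ← 0° -25° = -25°
crank pin P = (r cos θ, r sin θ) = (28.095541, -13.101166)
h = r sin θ − e = -13.101166 − 1 = -14.101166
x = r cos θ + √(L² − h²) = 28.095541 + 154.357239 = 182.452780

182.4528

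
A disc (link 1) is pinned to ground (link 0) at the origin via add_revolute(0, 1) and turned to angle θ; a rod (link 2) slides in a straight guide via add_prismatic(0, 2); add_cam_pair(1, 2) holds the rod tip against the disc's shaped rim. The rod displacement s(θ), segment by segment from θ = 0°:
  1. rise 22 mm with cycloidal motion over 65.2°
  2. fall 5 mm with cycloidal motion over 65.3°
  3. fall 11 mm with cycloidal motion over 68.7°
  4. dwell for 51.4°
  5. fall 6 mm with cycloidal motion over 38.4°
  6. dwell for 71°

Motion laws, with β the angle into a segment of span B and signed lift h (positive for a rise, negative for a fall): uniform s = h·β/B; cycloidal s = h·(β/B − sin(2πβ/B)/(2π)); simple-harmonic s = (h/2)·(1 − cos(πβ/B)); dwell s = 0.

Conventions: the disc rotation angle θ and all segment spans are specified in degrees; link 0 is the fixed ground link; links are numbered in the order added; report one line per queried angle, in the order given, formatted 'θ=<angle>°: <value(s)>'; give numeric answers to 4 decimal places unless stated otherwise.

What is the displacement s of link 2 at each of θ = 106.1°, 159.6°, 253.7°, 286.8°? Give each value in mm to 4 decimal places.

segment 1 (0° to 65.2°, cycloidal, h = 22) is passed completely: s = 0.0000 + (22) = 22.0000
θ = 106.1° falls in segment 2 (65.2° to 130.5°, cycloidal, h = -5): β = 106.1 − 65.2 = 40.9°, B = 65.3°; Δs = -5·(0.6263 − sin(2π·0.6263)/(2π)) = -3.6991; s = 22.0000 − 3.6991 = 18.3009
segment 2 (65.2° to 130.5°, cycloidal, h = -5) is passed completely: s = 22.0000 + (-5) = 17.0000
θ = 159.6° falls in segment 3 (130.5° to 199.2°, cycloidal, h = -11): β = 159.6 − 130.5 = 29.1°, B = 68.7°; Δs = -11·(0.4236 − sin(2π·0.4236)/(2π)) = -3.8507; s = 17.0000 − 3.8507 = 13.1493
segment 3 (130.5° to 199.2°, cycloidal, h = -11) is passed completely: s = 17.0000 + (-11) = 6.0000
segment 4 (199.2° to 250.6°, dwell): s unchanged at 6.0000
θ = 253.7° falls in segment 5 (250.6° to 289°, cycloidal, h = -6): β = 253.7 − 250.6 = 3.1°, B = 38.4°; Δs = -6·(0.0807 − sin(2π·0.0807)/(2π)) = -0.0205; s = 6.0000 − 0.0205 = 5.9795
θ = 286.8° falls in segment 5 (250.6° to 289°, cycloidal, h = -6): β = 286.8 − 250.6 = 36.2°, B = 38.4°; Δs = -6·(0.9427 − sin(2π·0.9427)/(2π)) = -5.9926; s = 6.0000 − 5.9926 = 0.0074

θ=106.1°: 18.3009
θ=159.6°: 13.1493
θ=253.7°: 5.9795
θ=286.8°: 0.0074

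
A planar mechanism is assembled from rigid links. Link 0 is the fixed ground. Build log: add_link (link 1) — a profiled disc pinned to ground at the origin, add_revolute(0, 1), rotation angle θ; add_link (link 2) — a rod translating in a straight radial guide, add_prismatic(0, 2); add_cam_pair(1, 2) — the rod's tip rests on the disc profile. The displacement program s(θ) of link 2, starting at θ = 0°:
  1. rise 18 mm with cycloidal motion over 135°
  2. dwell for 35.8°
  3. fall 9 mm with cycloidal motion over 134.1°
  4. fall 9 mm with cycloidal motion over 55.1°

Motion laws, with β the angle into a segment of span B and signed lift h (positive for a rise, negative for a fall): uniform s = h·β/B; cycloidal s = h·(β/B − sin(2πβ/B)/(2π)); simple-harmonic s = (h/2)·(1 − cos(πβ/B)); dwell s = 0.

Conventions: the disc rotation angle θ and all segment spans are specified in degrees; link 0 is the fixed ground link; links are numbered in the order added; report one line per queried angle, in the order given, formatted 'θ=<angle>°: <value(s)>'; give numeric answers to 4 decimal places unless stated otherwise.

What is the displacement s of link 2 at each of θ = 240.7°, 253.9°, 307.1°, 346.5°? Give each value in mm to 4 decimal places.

seg 1 [0°–135°] cycloidal, h=18: full span → s += 18 → s = 18.0000
seg 2 [135°–170.8°] dwell: s stays 18.0000
seg 3 [170.8°–304.9°] cycloidal, h=-9: θ=240.7° here. β=69.9, B=134.1. -9·(0.5213 − sin(2π·0.5213)/(2π)) = -4.8820 → s = 13.1180
seg 3 [170.8°–304.9°] cycloidal, h=-9: θ=253.9° here. β=83.1, B=134.1. -9·(0.6197 − sin(2π·0.6197)/(2π)) = -6.5557 → s = 11.4443
seg 3 [170.8°–304.9°] cycloidal, h=-9: full span → s += -9 → s = 9.0000
seg 4 [304.9°–360°] cycloidal, h=-9: θ=307.1° here. β=2.2, B=55.1. -9·(0.0399 − sin(2π·0.0399)/(2π)) = -0.0038 → s = 8.9962
seg 4 [304.9°–360°] cycloidal, h=-9: θ=346.5° here. β=41.6, B=55.1. -9·(0.7550 − sin(2π·0.7550)/(2π)) = -8.2266 → s = 0.7734

θ=240.7°: 13.1180
θ=253.9°: 11.4443
θ=307.1°: 8.9962
θ=346.5°: 0.7734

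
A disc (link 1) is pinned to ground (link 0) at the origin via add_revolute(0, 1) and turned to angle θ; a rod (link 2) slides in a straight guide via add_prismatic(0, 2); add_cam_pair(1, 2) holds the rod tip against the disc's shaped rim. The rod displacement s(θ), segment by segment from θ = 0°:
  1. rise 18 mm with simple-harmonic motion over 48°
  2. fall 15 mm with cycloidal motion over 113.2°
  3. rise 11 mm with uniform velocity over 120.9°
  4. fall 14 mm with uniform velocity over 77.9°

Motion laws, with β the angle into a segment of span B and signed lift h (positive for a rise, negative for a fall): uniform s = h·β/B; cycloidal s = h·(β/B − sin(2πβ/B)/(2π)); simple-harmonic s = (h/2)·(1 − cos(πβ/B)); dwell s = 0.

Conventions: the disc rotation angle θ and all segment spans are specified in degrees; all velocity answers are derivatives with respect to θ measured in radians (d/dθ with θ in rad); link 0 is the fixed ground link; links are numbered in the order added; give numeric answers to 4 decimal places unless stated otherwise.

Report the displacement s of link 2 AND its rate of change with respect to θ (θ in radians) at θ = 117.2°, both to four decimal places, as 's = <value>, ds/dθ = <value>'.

segment 1 (0° to 48°, simple-harmonic, h = 18) is passed completely: s = 0.0000 + (18) = 18.0000
θ = 117.2° falls in segment 2 (48° to 161.2°, cycloidal, h = -15): β = 117.2 − 48 = 69.2°, B = 113.2°; Δs = -15·(0.6113 − sin(2π·0.6113)/(2π)) = -10.7064; s = 18.0000 − 10.7064 = 7.2936
velocity in seg [48°–161.2°] (cycloidal), θ in radians: β = 69.2° = 1.2078 rad, B = 113.2° = 1.9757 rad; ds/dθ = (h/B)(1 − cos(2πβ/B)) = ((-15)/1.9757)(1 − cos(2π·0.6113)) = -13.402133 mm/rad

s = 7.2936, ds/dθ = -13.4021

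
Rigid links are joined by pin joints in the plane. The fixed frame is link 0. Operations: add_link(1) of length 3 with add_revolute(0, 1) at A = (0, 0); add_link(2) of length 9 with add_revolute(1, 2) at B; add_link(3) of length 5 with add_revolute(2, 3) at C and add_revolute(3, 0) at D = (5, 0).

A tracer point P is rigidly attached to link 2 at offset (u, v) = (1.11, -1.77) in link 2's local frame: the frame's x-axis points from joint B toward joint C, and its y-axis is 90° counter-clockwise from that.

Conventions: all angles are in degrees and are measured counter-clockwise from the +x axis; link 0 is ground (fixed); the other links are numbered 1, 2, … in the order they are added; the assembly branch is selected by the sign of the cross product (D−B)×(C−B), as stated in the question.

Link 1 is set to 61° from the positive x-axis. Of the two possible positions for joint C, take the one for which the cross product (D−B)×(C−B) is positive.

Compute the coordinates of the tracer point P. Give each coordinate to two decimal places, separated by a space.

A=(0,0), D=(5.00,0)
B = A + 3.00·(cos61°, sin61°) = (1.4544, 2.6239)
|BD| = 4.4109
circle(B,9.00) ∩ circle(D,5.00): a=8.5534, h=2.7999
  candidates: C₊=(9.9954,-0.2136) cross=12.350; C₋=(6.6643,-4.7149) cross=-12.350
  branch + wants cross > 0 → take C=(9.9954,-0.2136) (cross=12.350)
ex = (C−B)/|BC| = (0.9490,-0.3153); ey = (0.3153,0.9490)
P = B + 1.11·ex + -1.77·ey = (1.9498,0.5942)

1.95 0.59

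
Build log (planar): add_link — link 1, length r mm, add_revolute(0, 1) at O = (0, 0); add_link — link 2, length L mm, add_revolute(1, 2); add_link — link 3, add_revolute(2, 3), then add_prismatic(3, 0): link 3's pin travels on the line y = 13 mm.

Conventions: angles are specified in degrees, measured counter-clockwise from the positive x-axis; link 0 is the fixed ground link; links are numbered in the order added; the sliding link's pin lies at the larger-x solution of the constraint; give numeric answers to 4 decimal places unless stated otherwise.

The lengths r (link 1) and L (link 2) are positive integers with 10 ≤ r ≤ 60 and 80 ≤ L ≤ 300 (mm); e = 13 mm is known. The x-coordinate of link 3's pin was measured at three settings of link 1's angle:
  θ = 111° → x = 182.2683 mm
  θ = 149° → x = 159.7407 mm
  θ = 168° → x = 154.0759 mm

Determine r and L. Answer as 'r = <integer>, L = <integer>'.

constraint per measurement: (x − r cos θ)² + (r sin θ − e)² = L²
subtracting the θ₁ and θ₂ equations cancels the r² and L² terms:
r = (x₁² − x₂²) / (2[(x₁cos θ₁ + e sin θ₁) − (x₂cos θ₂ + e sin θ₂)]) = 50.0000 → r = 50
L² = (x₁ − r cos θ₁)² + (r sin θ₁ − e)² = 41208.9903 → L = 203.0000 → L = 203
check at θ₃=168°: x = 154.0759 (printed 154.0759) ✓

r = 50, L = 203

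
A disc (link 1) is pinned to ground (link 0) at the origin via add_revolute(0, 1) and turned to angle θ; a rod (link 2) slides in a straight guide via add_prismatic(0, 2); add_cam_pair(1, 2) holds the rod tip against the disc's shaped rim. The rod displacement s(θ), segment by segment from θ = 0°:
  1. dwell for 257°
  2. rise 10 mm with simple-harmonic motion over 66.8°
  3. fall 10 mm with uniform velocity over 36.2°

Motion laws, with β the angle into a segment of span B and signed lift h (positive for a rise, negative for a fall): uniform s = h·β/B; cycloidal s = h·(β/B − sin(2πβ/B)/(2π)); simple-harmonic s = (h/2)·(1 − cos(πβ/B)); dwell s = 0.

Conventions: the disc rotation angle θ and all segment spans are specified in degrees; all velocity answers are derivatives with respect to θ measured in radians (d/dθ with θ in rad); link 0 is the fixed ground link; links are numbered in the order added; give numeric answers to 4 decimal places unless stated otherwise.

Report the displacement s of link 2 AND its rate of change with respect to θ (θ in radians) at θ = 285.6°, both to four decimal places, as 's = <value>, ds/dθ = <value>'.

segment 1 (0° to 257°, dwell): s unchanged at 0.0000
θ = 285.6° falls in segment 2 (257° to 323.8°, simple-harmonic, h = 10): β = 285.6 − 257 = 28.6°, B = 66.8°; Δs = 10/2·(1 − cos(π·0.4281)) = 3.8808; s = 0.0000 + 3.8808 = 3.8808
velocity in seg [257°–323.8°] (simple-harmonic), θ in radians: β = 28.6° = 0.4992 rad, B = 66.8° = 1.1659 rad; ds/dθ = (πh/(2B)) sin(πβ/B) = (π·10/(2·1.1659)) sin(π·0.4281) = 13.131216 mm/rad

s = 3.8808, ds/dθ = 13.1312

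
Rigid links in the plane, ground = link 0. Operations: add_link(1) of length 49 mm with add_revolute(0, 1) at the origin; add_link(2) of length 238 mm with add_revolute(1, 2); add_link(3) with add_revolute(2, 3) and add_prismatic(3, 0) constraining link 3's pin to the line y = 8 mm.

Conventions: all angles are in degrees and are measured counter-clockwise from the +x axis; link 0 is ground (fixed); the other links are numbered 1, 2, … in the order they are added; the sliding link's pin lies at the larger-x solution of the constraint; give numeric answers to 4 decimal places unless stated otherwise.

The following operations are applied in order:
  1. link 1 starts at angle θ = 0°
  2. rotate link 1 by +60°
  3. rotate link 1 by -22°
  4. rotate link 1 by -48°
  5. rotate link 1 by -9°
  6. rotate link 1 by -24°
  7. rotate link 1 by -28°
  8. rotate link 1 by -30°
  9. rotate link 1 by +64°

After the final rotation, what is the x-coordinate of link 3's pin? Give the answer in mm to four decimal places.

geometry: r = 49 mm, L = 238 mm, e = 8 mm; θ starts at 0°
rotate link 1 by +60°: θ ← 0° +60° = 60°
rotate link 1 by -22°: θ ← 60° -22° = 38°
rotate link 1 by -48°: θ ← 38° -48° = -10°
rotate link 1 by -9°: θ ← -10° -9° = -19°
rotate link 1 by -24°: θ ← -19° -24° = -43°
rotate link 1 by -28°: θ ← -43° -28° = -71°
rotate link 1 by -30°: θ ← -71° -30° = -101°
rotate link 1 by +64°: θ ← -101° +64° = -37°
crank pin P = (r cos θ, r sin θ) = (39.133140, -29.488936)
h = r sin θ − e = -29.488936 − 8 = -37.488936
x = r cos θ + √(L² − h²) = 39.133140 + 235.028891 = 274.162031

274.1620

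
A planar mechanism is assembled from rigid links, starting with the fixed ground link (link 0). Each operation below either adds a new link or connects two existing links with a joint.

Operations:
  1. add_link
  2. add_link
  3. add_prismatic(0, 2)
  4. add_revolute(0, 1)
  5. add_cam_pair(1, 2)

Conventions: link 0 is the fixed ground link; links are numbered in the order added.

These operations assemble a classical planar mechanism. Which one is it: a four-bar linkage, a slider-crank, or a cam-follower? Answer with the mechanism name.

links: 3 (incl. ground); joints: 1 revolute, 1 prismatic, 1 higher (cam) pair, forming one closed loop
3 links, revolute + prismatic + higher pair in one loop → cam-follower

cam-follower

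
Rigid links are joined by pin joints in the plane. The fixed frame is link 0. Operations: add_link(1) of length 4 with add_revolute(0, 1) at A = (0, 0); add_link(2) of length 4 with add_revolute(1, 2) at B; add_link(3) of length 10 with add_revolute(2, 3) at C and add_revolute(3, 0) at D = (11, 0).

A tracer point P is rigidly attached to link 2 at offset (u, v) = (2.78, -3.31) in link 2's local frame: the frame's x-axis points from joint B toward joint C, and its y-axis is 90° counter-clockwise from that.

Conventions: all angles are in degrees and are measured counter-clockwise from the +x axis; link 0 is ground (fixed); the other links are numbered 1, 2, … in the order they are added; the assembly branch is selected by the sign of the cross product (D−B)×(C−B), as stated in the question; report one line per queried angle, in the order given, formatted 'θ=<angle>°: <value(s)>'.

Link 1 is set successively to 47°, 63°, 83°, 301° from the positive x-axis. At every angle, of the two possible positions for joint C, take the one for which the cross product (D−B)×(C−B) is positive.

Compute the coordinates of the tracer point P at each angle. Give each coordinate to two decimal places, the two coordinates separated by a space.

A=(0,0), D=(11.00,0)
θ=47°: B = A + 4.00·(cos47°, sin47°) = (2.7280, 2.9254)
θ=47°: |BD| = 8.7741
θ=47°: circle(B,4.00) ∩ circle(D,10.00): a=-0.3998, h=3.9800
θ=47°:   candidates: C₊=(3.6781,6.8110) cross=34.920; C₋=(1.0241,-0.6935) cross=-34.920
θ=47°:   branch + wants cross > 0 → take C=(3.6781,6.8110) (cross=34.920)
θ=47°: ex = (C−B)/|BC| = (0.2375,0.9714); ey = (-0.9714,0.2375)
θ=47°: P = B + 2.78·ex + -3.31·ey = (6.6036,4.8397)
θ=63°: B = A + 4.00·(cos63°, sin63°) = (1.8160, 3.5640)
θ=63°: |BD| = 9.8513
θ=63°: circle(B,4.00) ∩ circle(D,10.00): a=0.6623, h=3.9448
θ=63°:   candidates: C₊=(3.8605,7.0020) cross=38.861; C₋=(1.0062,-0.3532) cross=-38.861
θ=63°:   branch + wants cross > 0 → take C=(3.8605,7.0020) (cross=38.861)
θ=63°: ex = (C−B)/|BC| = (0.5111,0.8595); ey = (-0.8595,0.5111)
θ=63°: P = B + 2.78·ex + -3.31·ey = (6.0819,4.2615)
θ=83°: B = A + 4.00·(cos83°, sin83°) = (0.4875, 3.9702)
θ=83°: |BD| = 11.2372
θ=83°: circle(B,4.00) ∩ circle(D,10.00): a=1.8810, h=3.5301
θ=83°:   candidates: C₊=(3.4944,6.6080) cross=39.669; C₋=(1.0000,0.0032) cross=-39.669
θ=83°:   branch + wants cross > 0 → take C=(3.4944,6.6080) (cross=39.669)
θ=83°: ex = (C−B)/|BC| = (0.7517,0.6595); ey = (-0.6595,0.7517)
θ=83°: P = B + 2.78·ex + -3.31·ey = (4.7601,3.3153)
θ=301°: B = A + 4.00·(cos301°, sin301°) = (2.0602, -3.4287)
θ=301°: |BD| = 9.5748
θ=301°: circle(B,4.00) ∩ circle(D,10.00): a=0.4009, h=3.9799
θ=301°:   candidates: C₊=(1.0093,0.4308) cross=38.106; C₋=(3.8596,-7.0011) cross=-38.106
θ=301°:   branch + wants cross > 0 → take C=(1.0093,0.4308) (cross=38.106)
θ=301°: ex = (C−B)/|BC| = (-0.2627,0.9649); ey = (-0.9649,-0.2627)
θ=301°: P = B + 2.78·ex + -3.31·ey = (4.5235,0.1233)

θ=47°: 6.60 4.84
θ=63°: 6.08 4.26
θ=83°: 4.76 3.32
θ=301°: 4.52 0.12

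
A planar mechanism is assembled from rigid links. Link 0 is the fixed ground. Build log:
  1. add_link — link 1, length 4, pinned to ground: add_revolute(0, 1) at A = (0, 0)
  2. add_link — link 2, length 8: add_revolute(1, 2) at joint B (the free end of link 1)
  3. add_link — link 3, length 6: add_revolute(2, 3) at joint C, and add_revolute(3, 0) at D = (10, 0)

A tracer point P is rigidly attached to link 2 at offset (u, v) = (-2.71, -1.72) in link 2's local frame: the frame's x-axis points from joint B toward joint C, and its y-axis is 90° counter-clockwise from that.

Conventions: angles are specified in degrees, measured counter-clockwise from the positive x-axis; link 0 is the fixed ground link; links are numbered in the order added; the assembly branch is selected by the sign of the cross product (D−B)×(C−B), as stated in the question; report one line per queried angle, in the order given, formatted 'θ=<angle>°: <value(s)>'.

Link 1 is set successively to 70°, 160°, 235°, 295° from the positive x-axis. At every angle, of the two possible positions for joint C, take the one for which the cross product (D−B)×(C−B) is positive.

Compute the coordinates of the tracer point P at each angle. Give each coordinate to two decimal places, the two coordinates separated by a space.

A=(0,0), D=(10.00,0)
θ=70°: B = A + 4.00·(cos70°, sin70°) = (1.3681, 3.7588)
θ=70°: |BD| = 9.4148
θ=70°: circle(B,8.00) ∩ circle(D,6.00): a=6.1944, h=5.0625
θ=70°:   candidates: C₊=(9.0686,5.9273) cross=47.663; C₋=(5.0262,-3.3559) cross=-47.663
θ=70°:   branch + wants cross > 0 → take C=(9.0686,5.9273) (cross=47.663)
θ=70°: ex = (C−B)/|BC| = (0.9626,0.2711); ey = (-0.2711,0.9626)
θ=70°: P = B + -2.71·ex + -1.72·ey = (-0.7742,1.3686)
θ=160°: B = A + 4.00·(cos160°, sin160°) = (-3.7588, 1.3681)
θ=160°: |BD| = 13.8266
θ=160°: circle(B,8.00) ∩ circle(D,6.00): a=7.9258, h=1.0867
θ=160°:   candidates: C₊=(4.2357,1.6652) cross=15.025; C₋=(4.0207,-0.4975) cross=-15.025
θ=160°:   branch + wants cross > 0 → take C=(4.2357,1.6652) (cross=15.025)
θ=160°: ex = (C−B)/|BC| = (0.9993,0.0371); ey = (-0.0371,0.9993)
θ=160°: P = B + -2.71·ex + -1.72·ey = (-6.4030,-0.4514)
θ=235°: B = A + 4.00·(cos235°, sin235°) = (-2.2943, -3.2766)
θ=235°: |BD| = 12.7234
θ=235°: circle(B,8.00) ∩ circle(D,6.00): a=7.4621, h=2.8840
θ=235°:   candidates: C₊=(4.1733,1.4318) cross=36.695; C₋=(5.6588,-4.1417) cross=-36.695
θ=235°:   branch + wants cross > 0 → take C=(4.1733,1.4318) (cross=36.695)
θ=235°: ex = (C−B)/|BC| = (0.8085,0.5886); ey = (-0.5886,0.8085)
θ=235°: P = B + -2.71·ex + -1.72·ey = (-3.4729,-6.2621)
θ=295°: B = A + 4.00·(cos295°, sin295°) = (1.6905, -3.6252)
θ=295°: |BD| = 9.0659
θ=295°: circle(B,8.00) ∩ circle(D,6.00): a=6.0772, h=5.2027
θ=295°:   candidates: C₊=(5.1802,3.5735) cross=47.167; C₋=(9.3411,-5.9637) cross=-47.167
θ=295°:   branch + wants cross > 0 → take C=(5.1802,3.5735) (cross=47.167)
θ=295°: ex = (C−B)/|BC| = (0.4362,0.8998); ey = (-0.8998,0.4362)
θ=295°: P = B + -2.71·ex + -1.72·ey = (2.0560,-6.8141)

θ=70°: -0.77 1.37
θ=160°: -6.40 -0.45
θ=235°: -3.47 -6.26
θ=295°: 2.06 -6.81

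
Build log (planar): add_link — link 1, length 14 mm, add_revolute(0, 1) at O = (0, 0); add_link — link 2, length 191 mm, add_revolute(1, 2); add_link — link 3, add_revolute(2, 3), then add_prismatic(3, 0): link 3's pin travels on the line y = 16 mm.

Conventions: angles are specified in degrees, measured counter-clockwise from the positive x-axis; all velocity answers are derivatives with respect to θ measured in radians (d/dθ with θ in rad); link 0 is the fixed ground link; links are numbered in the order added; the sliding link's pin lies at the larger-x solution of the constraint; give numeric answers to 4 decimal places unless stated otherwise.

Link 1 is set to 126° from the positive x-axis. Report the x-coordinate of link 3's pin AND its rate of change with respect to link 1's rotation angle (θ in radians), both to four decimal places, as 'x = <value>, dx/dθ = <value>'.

geometry: r = 14 mm, L = 191 mm, e = 16 mm
crank pin P = (r cos θ, r sin θ) = (-8.228994, 11.326238)
h = r sin θ − e = 11.326238 − 16 = -4.673762
x = r cos θ + √(L² − h²) = -8.228994 + 190.942808 = 182.713815
dx/dθ = −r sin θ − h·r cos θ/√(L² − h²) (θ in radians; h = -4.673762) = -11.527661

x = 182.7138, dx/dθ = -11.5277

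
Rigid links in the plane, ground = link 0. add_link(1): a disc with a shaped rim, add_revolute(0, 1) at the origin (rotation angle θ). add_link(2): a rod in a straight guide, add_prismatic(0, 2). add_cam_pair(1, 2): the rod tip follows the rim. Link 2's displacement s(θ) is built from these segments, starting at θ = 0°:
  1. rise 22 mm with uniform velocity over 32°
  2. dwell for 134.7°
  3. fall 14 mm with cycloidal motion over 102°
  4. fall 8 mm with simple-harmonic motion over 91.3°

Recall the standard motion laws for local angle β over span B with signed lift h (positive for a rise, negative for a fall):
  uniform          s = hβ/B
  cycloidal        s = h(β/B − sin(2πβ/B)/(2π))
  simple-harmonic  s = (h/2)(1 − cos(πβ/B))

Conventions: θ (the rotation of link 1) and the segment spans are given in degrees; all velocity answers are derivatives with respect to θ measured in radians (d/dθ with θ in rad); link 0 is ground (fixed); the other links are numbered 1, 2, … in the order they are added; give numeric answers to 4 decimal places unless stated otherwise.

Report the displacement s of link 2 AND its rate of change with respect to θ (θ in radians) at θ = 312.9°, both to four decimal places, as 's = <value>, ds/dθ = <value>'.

segment 1 (0° to 32°, uniform, h = 22) is passed completely: s = 0.0000 + (22) = 22.0000
segment 2 (32° to 166.7°, dwell): s unchanged at 22.0000
segment 3 (166.7° to 268.7°, cycloidal, h = -14) is passed completely: s = 22.0000 + (-14) = 8.0000
θ = 312.9° falls in segment 4 (268.7° to 360°, simple-harmonic, h = -8): β = 312.9 − 268.7 = 44.2°, B = 91.3°; Δs = -8/2·(1 − cos(π·0.4841)) = -3.8005; s = 8.0000 − 3.8005 = 4.1995
velocity in seg [268.7°–360°] (simple-harmonic), θ in radians: β = 44.2° = 0.7714 rad, B = 91.3° = 1.5935 rad; ds/dθ = (πh/(2B)) sin(πβ/B) = (π·(-8)/(2·1.5935)) sin(π·0.4841) = -7.876276 mm/rad

s = 4.1995, ds/dθ = -7.8763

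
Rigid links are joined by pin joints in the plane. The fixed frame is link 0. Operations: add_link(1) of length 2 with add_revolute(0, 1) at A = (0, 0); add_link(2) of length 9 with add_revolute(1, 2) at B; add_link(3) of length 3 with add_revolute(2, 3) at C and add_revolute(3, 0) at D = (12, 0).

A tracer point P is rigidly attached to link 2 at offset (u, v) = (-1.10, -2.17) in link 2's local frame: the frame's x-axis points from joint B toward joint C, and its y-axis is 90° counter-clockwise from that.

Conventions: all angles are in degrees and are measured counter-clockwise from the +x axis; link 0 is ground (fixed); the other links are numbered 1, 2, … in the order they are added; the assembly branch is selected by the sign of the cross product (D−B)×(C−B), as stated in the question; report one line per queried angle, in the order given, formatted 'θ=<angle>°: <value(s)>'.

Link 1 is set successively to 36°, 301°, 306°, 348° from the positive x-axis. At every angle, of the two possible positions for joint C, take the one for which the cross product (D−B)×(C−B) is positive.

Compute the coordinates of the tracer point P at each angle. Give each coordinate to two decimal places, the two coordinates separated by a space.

A=(0,0), D=(12.00,0)
θ=36°: B = A + 2.00·(cos36°, sin36°) = (1.6180, 1.1756)
θ=36°: |BD| = 10.4483
θ=36°: circle(B,9.00) ∩ circle(D,3.00): a=8.6697, h=2.4159
θ=36°:   candidates: C₊=(10.5045,2.6007) cross=25.242; C₋=(9.9609,-2.2004) cross=-25.242
θ=36°:   branch + wants cross > 0 → take C=(10.5045,2.6007) (cross=25.242)
θ=36°: ex = (C−B)/|BC| = (0.9874,0.1583); ey = (-0.1583,0.9874)
θ=36°: P = B + -1.10·ex + -2.17·ey = (0.8755,-1.1412)
θ=301°: B = A + 2.00·(cos301°, sin301°) = (1.0301, -1.7143)
θ=301°: |BD| = 11.1031
θ=301°: circle(B,9.00) ∩ circle(D,3.00): a=8.7939, h=1.9151
θ=301°:   candidates: C₊=(9.4228,1.5356) cross=21.264; C₋=(10.0142,-2.2487) cross=-21.264
θ=301°:   branch + wants cross > 0 → take C=(9.4228,1.5356) (cross=21.264)
θ=301°: ex = (C−B)/|BC| = (0.9325,0.3611); ey = (-0.3611,0.9325)
θ=301°: P = B + -1.10·ex + -2.17·ey = (0.7879,-4.1351)
θ=306°: B = A + 2.00·(cos306°, sin306°) = (1.1756, -1.6180)
θ=306°: |BD| = 10.9447
θ=306°: circle(B,9.00) ∩ circle(D,3.00): a=8.7616, h=2.0577
θ=306°:   candidates: C₊=(9.5367,1.7124) cross=22.521; C₋=(10.1451,-2.3578) cross=-22.521
θ=306°:   branch + wants cross > 0 → take C=(9.5367,1.7124) (cross=22.521)
θ=306°: ex = (C−B)/|BC| = (0.9290,0.3700); ey = (-0.3700,0.9290)
θ=306°: P = B + -1.10·ex + -2.17·ey = (0.9566,-4.0410)
θ=348°: B = A + 2.00·(cos348°, sin348°) = (1.9563, -0.4158)
θ=348°: |BD| = 10.0523
θ=348°: circle(B,9.00) ∩ circle(D,3.00): a=8.6074, h=2.6291
θ=348°:   candidates: C₊=(10.4476,2.5671) cross=26.429; C₋=(10.6651,-2.6866) cross=-26.429
θ=348°:   branch + wants cross > 0 → take C=(10.4476,2.5671) (cross=26.429)
θ=348°: ex = (C−B)/|BC| = (0.9435,0.3314); ey = (-0.3314,0.9435)
θ=348°: P = B + -1.10·ex + -2.17·ey = (1.6377,-2.8277)

θ=36°: 0.88 -1.14
θ=301°: 0.79 -4.14
θ=306°: 0.96 -4.04
θ=348°: 1.64 -2.83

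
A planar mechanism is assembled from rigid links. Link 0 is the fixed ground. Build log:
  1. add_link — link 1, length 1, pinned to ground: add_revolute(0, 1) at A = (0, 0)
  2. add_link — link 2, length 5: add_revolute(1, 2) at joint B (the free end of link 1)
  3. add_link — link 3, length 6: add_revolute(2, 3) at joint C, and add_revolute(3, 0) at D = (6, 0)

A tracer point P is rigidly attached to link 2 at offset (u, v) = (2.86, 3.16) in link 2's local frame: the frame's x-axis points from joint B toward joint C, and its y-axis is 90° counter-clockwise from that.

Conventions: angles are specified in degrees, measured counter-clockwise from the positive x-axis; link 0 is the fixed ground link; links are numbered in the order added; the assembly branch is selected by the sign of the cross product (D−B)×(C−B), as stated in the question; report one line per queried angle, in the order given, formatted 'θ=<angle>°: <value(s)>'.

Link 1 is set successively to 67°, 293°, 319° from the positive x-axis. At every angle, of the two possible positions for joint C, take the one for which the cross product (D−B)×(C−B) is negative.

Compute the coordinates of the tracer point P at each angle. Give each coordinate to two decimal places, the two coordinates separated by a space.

A=(0,0), D=(6.00,0)
θ=67°: B = A + 1.00·(cos67°, sin67°) = (0.3907, 0.9205)
θ=67°: |BD| = 5.6843
θ=67°: circle(B,5.00) ∩ circle(D,6.00): a=1.8746, h=4.6353
θ=67°:   candidates: C₊=(2.9912,5.1911) cross=26.348; C₋=(1.4899,-3.9572) cross=-26.348
θ=67°:   branch - wants cross < 0 → take C=(1.4899,-3.9572) (cross=-26.348)
θ=67°: ex = (C−B)/|BC| = (0.2198,-0.9755); ey = (0.9755,0.2198)
θ=67°: P = B + 2.86·ex + 3.16·ey = (4.1022,-1.1748)
θ=293°: B = A + 1.00·(cos293°, sin293°) = (0.3907, -0.9205)
θ=293°: |BD| = 5.6843
θ=293°: circle(B,5.00) ∩ circle(D,6.00): a=1.8746, h=4.6353
θ=293°:   candidates: C₊=(1.4899,3.9572) cross=26.348; C₋=(2.9912,-5.1911) cross=-26.348
θ=293°:   branch - wants cross < 0 → take C=(2.9912,-5.1911) (cross=-26.348)
θ=293°: ex = (C−B)/|BC| = (0.5201,-0.8541); ey = (0.8541,0.5201)
θ=293°: P = B + 2.86·ex + 3.16·ey = (4.5772,-1.7198)
θ=319°: B = A + 1.00·(cos319°, sin319°) = (0.7547, -0.6561)
θ=319°: |BD| = 5.2862
θ=319°: circle(B,5.00) ∩ circle(D,6.00): a=1.6026, h=4.7362
θ=319°:   candidates: C₊=(1.7571,4.2424) cross=25.036; C₋=(2.9328,-5.1567) cross=-25.036
θ=319°:   branch - wants cross < 0 → take C=(2.9328,-5.1567) (cross=-25.036)
θ=319°: ex = (C−B)/|BC| = (0.4356,-0.9001); ey = (0.9001,0.4356)
θ=319°: P = B + 2.86·ex + 3.16·ey = (4.8450,-1.8539)

θ=67°: 4.10 -1.17
θ=293°: 4.58 -1.72
θ=319°: 4.84 -1.85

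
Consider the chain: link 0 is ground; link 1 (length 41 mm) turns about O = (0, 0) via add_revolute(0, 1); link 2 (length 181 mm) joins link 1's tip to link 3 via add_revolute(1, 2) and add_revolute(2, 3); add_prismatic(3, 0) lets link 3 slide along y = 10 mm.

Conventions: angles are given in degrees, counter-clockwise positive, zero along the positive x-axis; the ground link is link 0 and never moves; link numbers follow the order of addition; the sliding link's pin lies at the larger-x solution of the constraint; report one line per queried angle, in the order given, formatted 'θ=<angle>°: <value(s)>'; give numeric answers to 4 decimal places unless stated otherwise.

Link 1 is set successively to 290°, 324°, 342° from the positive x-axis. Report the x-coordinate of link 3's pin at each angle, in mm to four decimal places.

geometry: r = 41 mm, L = 181 mm, e = 10 mm
θ=290°: crank pin P = (r cos θ, r sin θ) = (14.022826, -38.527397)
θ=290°: h = r sin θ − e = -38.527397 − 10 = -48.527397
θ=290°: x = r cos θ + √(L² − h²) = 14.022826 + 174.373426 = 188.396252
θ=324°: crank pin P = (r cos θ, r sin θ) = (33.169697, -24.099195)
θ=324°: h = r sin θ − e = -24.099195 − 10 = -34.099195
θ=324°: x = r cos θ + √(L² − h²) = 33.169697 + 177.758952 = 210.928648
θ=342°: crank pin P = (r cos θ, r sin θ) = (38.993317, -12.669697)
θ=342°: h = r sin θ − e = -12.669697 − 10 = -22.669697
θ=342°: x = r cos θ + √(L² − h²) = 38.993317 + 179.574733 = 218.568050

θ=290°: 188.3963
θ=324°: 210.9286
θ=342°: 218.5681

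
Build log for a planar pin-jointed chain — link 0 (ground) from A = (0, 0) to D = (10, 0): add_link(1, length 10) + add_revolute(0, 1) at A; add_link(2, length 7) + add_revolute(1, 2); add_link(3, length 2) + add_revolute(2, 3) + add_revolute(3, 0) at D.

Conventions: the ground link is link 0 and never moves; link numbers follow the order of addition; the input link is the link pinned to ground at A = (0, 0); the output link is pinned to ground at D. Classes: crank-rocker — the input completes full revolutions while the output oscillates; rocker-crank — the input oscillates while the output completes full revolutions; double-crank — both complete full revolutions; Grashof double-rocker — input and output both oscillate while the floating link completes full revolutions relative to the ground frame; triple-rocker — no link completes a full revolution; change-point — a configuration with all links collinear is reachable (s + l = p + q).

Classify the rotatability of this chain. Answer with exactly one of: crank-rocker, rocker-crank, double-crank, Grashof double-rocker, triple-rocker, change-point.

lengths: ground=10, input=10, coupler=7, output=2
sorted: s=2 (shortest), l=10 (longest), p+q=17
s + l = 12 vs p + q = 17
s + l < p + q (Grashof) with shortest = output link → rocker-crank

rocker-crank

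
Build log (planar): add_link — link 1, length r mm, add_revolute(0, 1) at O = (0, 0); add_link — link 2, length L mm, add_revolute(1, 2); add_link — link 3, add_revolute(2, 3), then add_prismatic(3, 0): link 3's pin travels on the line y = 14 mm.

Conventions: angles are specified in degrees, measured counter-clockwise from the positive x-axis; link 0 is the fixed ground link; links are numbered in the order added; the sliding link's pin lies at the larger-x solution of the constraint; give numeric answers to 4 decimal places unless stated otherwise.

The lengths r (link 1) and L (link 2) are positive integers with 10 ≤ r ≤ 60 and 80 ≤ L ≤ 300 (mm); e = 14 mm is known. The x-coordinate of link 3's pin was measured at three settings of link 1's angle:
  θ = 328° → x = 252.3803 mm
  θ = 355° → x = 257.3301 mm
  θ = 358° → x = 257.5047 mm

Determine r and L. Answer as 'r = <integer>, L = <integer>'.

constraint per measurement: (x − r cos θ)² + (r sin θ − e)² = L²
subtracting the θ₁ and θ₂ equations cancels the r² and L² terms:
r = (x₁² − x₂²) / (2[(x₁cos θ₁ + e sin θ₁) − (x₂cos θ₂ + e sin θ₂)]) = 25.9998 → r = 26
L² = (x₁ − r cos θ₁)² + (r sin θ₁ − e)² = 53824.0041 → L = 232.0000 → L = 232
check at θ₃=358°: x = 257.5047 (printed 257.5047) ✓

r = 26, L = 232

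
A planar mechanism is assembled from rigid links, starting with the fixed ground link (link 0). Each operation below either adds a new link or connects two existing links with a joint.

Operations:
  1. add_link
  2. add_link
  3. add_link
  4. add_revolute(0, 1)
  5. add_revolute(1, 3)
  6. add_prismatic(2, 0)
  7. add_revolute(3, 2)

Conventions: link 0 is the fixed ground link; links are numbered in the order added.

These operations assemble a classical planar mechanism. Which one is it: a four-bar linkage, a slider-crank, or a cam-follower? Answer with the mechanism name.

links: 4 (incl. ground); joints: 3 revolute, 1 prismatic, 0 higher (cam) pair, forming one closed loop
4 links, 3 revolutes + 1 prismatic in one loop → slider-crank

slider-crank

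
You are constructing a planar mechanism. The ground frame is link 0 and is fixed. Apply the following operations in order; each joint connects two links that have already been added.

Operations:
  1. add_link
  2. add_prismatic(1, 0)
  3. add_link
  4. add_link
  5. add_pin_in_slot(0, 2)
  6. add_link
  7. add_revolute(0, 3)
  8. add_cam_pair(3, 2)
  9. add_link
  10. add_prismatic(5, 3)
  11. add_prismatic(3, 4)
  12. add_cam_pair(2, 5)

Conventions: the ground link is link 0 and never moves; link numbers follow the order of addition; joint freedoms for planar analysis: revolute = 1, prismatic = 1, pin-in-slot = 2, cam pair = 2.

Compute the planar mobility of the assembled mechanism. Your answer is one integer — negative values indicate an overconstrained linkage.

(L,J1,J2)=(1,0,0); link0 fixed
link1: (2,0,0)
P 1-0 [J1]: (2,1,0)
link2: (3,1,0)
link3: (4,1,0)
PS 0-2 [J2]: (4,1,1)
link4: (5,1,1)
R 0-3 [J1]: (5,2,1)
C 3-2 [J2]: (5,2,2)
link5: (6,2,2)
P 5-3 [J1]: (6,3,2)
P 3-4 [J1]: (6,4,2)
C 2-5 [J2]: (6,4,3)
Grübler: 3·5 − 2·4 − 3 = 4

M = 4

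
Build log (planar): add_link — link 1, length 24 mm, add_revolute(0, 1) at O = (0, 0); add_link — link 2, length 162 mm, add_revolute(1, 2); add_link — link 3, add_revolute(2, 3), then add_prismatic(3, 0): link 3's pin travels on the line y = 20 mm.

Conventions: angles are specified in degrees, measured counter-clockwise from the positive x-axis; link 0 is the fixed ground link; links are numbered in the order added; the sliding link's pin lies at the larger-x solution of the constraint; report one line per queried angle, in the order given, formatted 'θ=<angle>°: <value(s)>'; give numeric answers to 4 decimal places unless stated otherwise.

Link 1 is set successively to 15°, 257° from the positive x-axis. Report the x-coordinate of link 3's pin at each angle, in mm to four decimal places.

geometry: r = 24 mm, L = 162 mm, e = 20 mm
θ=15°: crank pin P = (r cos θ, r sin θ) = (23.182220, 6.211657)
θ=15°: h = r sin θ − e = 6.211657 − 20 = -13.788343
θ=15°: x = r cos θ + √(L² − h²) = 23.182220 + 161.412148 = 184.594368
θ=257°: crank pin P = (r cos θ, r sin θ) = (-5.398825, -23.384882)
θ=257°: h = r sin θ − e = -23.384882 − 20 = -43.384882
θ=257°: x = r cos θ + √(L² − h²) = -5.398825 + 156.082517 = 150.683692

θ=15°: 184.5944
θ=257°: 150.6837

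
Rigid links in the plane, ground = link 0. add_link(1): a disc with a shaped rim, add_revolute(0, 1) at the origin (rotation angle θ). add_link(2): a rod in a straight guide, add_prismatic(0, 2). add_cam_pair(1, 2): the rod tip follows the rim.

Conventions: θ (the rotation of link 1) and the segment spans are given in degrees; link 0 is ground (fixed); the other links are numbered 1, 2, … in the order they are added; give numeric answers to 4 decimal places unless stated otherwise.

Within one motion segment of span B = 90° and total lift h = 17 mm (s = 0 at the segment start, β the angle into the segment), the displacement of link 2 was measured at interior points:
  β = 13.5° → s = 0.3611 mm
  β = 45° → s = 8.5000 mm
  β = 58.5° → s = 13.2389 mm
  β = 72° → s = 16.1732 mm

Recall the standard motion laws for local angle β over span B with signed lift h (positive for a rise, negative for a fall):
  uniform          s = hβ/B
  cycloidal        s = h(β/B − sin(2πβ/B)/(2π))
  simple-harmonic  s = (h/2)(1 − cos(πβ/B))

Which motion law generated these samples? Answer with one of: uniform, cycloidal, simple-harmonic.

candidates at β/B = r: uniform s = h·r (linear in β); cycloidal s = h·(r − sin(2πr)/(2π)); simple-harmonic s = (h/2)(1 − cos(πr))
β=13.5°: printed 0.3611 | uniform 2.5500, cycloidal 0.3611, simple-harmonic 0.9264
β=45°: printed 8.5000 | uniform 8.5000, cycloidal 8.5000, simple-harmonic 8.5000
β=58.5°: printed 13.2389 | uniform 11.0500, cycloidal 13.2389, simple-harmonic 12.3589
β=72°: printed 16.1732 | uniform 13.6000, cycloidal 16.1732, simple-harmonic 15.3766
only one law matches every sample → cycloidal

cycloidal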